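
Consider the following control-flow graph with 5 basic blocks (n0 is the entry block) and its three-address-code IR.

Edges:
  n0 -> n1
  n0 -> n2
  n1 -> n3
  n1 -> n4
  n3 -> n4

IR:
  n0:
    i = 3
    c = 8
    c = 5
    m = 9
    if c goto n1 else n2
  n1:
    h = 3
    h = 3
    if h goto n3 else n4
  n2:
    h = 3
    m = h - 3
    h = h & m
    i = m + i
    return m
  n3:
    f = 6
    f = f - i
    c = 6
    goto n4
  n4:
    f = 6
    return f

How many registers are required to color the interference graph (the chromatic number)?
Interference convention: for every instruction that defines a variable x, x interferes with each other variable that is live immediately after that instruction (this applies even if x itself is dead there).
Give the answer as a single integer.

Per-block:
  n0 def {c,i,m} use ∅
  n1 def {h} use ∅
  n2 def {h,i,m} use {i}
  n3 def {c,f} use {i}
  n4 def {f} use ∅

Live sets:
  live n0: ∅→{i}
  live n1: {i}→{i}
  live n2: {i}→∅
  live n3: {i}→∅
  live n4: ∅→∅

Interfere edges:
  c: {i,m}
  f: {i}
  h: {i,m}
  i: {c,f,h,m}
  m: {c,h,i}

Chromatic number:
  lower bound: {c,i,m} mutually conflict ⇒ χ ≥ 3
  assign c→r2 f→r1 h→r2 i→r0 m→r1 — no edge inside a register ⇒ χ ≤ 3
  χ = 3

Answer: 3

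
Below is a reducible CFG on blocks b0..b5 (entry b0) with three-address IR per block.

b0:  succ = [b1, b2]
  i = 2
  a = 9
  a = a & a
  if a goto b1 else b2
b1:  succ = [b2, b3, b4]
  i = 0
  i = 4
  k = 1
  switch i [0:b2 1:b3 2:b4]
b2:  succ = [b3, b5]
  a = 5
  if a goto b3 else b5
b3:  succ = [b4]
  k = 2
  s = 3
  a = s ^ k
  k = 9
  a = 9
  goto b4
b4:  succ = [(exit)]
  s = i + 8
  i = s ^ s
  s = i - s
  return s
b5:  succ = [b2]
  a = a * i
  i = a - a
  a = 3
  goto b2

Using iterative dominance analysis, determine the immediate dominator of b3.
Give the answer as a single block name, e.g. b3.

idom tree: b1←b0 b2←b0 b3←b0 b4←b0 b5←b2
Dom at joins:
  b2: preds {b0,b1,b5}: {b0} ∩ {b0,b1} ∩ {b0,b2,b5} = {b0}; idom=b0
  b3: preds {b1,b2}: {b0,b1} ∩ {b0,b2} = {b0}; idom=b0
  b4: preds {b1,b3}: {b0,b1} ∩ {b0,b3} = {b0}; idom=b0

idom(b3) = b0

Answer: b0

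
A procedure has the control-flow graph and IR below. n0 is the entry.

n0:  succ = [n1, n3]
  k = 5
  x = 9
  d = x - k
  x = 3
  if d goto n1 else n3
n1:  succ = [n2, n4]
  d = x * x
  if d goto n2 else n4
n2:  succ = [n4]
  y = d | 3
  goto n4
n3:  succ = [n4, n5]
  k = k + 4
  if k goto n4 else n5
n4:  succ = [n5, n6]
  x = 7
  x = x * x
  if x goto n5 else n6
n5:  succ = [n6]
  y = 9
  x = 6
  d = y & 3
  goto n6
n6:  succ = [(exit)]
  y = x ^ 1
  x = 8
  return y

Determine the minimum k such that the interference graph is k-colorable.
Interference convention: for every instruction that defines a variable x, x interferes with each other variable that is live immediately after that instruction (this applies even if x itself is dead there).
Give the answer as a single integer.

Answer: 3

Working:
def/use:
  n0 def {d,k,x} use ∅
  n1 def {d} use {x}
  n2 def {y} use {d}
  n3 def {k} use {k}
  n4 def {x} use ∅
  n5 def {d,x,y} use ∅
  n6 def {x,y} use {x}

Live sets:
  n0: in=∅ out={k,x}
  n1: in={x} out={d}
  n2: in={d} out=∅
  n3: in={k} out=∅
  n4: in=∅ out={x}
  n5: in=∅ out={x}
  n6: in={x} out=∅

Interference:
  d: {k,x}
  k: {d,x}
  x: {d,k,y}
  y: {x}

Colouring:
  lower bound: {d,k,x} mutually conflict ⇒ χ ≥ 3
  3-colouring: R0={x}  R1={d,y}  R2={k}
  χ = 3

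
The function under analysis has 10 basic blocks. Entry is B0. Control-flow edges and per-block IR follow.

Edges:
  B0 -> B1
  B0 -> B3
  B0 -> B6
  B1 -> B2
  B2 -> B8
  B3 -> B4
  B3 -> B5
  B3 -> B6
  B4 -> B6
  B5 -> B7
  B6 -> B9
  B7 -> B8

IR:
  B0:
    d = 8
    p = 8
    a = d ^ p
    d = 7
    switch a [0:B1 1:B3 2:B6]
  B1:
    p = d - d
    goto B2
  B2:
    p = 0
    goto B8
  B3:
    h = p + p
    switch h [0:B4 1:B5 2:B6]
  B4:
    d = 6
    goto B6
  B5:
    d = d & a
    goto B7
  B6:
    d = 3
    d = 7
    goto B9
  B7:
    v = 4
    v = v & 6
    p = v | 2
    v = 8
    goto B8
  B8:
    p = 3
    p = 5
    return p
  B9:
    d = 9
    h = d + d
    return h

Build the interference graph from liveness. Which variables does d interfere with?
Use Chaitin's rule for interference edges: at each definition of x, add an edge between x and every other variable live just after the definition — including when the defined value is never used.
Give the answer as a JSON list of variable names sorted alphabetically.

Answer: ["a", "h", "p"]

Analysis:
Per-block:
  B0: {a,d,p} / ∅
  B1: {p} / {d}
  B2: {p} / ∅
  B3: {h} / {p}
  B4: {d} / ∅
  B5: {d} / {a,d}
  B6: {d} / ∅
  B7: {p,v} / ∅
  B8: {p} / ∅
  B9: {d,h} / ∅

Backward fixpoint:
  B0: in=∅ out={a,d,p}
  B1: in={d} out=∅
  B2: in=∅ out=∅
  B3: in={a,d,p} out={a,d}
  B4: in=∅ out=∅
  B5: in={a,d} out=∅
  B6: in=∅ out=∅
  B7: in=∅ out=∅
  B8: in=∅ out=∅
  B9: in=∅ out=∅

Conflict graph:
  a: {d,h,p}
  d: {a,h,p}
  h: {a,d}
  p: {a,d}
  v: ∅

N(d) = ["a", "h", "p"]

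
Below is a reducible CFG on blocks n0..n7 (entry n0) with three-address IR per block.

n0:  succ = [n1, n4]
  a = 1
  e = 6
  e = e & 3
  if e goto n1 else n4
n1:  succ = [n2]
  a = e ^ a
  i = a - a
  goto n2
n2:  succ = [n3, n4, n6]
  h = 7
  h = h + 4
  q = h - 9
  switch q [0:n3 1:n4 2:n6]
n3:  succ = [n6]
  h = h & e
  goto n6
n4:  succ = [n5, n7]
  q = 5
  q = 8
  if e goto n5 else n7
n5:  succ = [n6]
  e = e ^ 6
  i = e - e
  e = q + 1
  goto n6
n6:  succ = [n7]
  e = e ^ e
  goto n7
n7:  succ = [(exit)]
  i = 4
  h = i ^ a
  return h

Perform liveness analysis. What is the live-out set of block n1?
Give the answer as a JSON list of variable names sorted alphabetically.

def/use:
  n0 def {a,e} use ∅
  n1 def {a,i} use {a,e}
  n2 def {h,q} use ∅
  n3 def {h} use {e,h}
  n4 def {q} use {e}
  n5 def {e,i} use {e,q}
  n6 def {e} use {e}
  n7 def {h,i} use {a}

Backward fixpoint:
  n0 li=∅ lo={a,e}
  n1 li={a,e} lo={a,e}
  n2 li={a,e} lo={a,e,h}
  n3 li={a,e,h} lo={a,e}
  n4 li={a,e} lo={a,e,q}
  n5 li={a,e,q} lo={a,e}
  n6 li={a,e} lo={a}
  n7 li={a} lo=∅

live-out(n1) = ["a", "e"]

Answer: ["a", "e"]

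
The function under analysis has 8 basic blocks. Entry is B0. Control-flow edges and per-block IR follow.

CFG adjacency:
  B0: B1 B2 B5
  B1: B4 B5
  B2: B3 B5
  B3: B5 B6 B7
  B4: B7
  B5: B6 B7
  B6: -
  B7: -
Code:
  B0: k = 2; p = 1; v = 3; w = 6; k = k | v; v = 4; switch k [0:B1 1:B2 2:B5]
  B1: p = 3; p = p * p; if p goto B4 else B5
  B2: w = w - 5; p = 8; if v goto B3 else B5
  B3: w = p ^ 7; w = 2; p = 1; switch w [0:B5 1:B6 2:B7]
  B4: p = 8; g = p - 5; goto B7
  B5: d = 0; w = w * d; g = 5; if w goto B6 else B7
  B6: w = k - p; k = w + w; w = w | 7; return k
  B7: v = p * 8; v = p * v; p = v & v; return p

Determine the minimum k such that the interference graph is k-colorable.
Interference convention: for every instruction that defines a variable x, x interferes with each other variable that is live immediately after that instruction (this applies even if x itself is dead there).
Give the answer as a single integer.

Answer: 4

Derivation:
Per-block:
  B0: def={k,p,v,w} ue=∅
  B1: def={p} ue=∅
  B2: def={p,w} ue={v,w}
  B3: def={p,w} ue={p}
  B4: def={g,p} ue=∅
  B5: def={d,g,w} ue={w}
  B6: def={k,w} ue={k,p}
  B7: def={p,v} ue={p}

Live sets:
  B0 li=∅ lo={k,p,v,w}
  B1 li={k,w} lo={k,p,w}
  B2 li={k,v,w} lo={k,p,w}
  B3 li={k,p} lo={k,p,w}
  B4 li=∅ lo={p}
  B5 li={k,p,w} lo={k,p}
  B6 li={k,p} lo=∅
  B7 li={p} lo=∅

Interference:
  d: {k,p,w}
  g: {k,p,w}
  k: {d,g,p,v,w}
  p: {d,g,k,v,w}
  v: {k,p,w}
  w: {d,g,k,p,v}

Chromatic number:
  {d,k,p,w} pairwise interfere (4-clique) ⇒ χ ≥ 4
  assign d→r3 g→r3 k→r0 p→r1 v→r3 w→r2 — no edge inside a register ⇒ χ ≤ 4
  χ = 4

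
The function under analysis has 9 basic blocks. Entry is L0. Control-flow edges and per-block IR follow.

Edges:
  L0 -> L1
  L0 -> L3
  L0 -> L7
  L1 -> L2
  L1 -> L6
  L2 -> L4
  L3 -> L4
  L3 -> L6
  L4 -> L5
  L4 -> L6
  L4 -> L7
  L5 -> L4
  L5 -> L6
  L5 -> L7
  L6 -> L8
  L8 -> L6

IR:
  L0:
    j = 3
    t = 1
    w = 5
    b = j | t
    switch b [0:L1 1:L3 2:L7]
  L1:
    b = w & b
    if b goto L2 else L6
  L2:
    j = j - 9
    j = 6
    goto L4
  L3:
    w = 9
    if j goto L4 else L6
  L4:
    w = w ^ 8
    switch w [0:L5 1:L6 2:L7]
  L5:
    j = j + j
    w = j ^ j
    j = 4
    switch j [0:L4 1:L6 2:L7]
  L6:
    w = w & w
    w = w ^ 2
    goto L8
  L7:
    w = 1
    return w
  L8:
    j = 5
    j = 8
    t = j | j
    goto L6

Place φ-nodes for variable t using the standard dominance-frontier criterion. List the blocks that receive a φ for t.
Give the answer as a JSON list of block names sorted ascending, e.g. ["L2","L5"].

Answer: ["L6"]

Working:
idom tree: L1←L0 L2←L1 L3←L0 L4←L0 L5←L4 L6←L0 L7←L0 L8←L6
Join-block Dom:
  L4: preds {L2,L3,L5}: {L0,L1,L2} ∩ {L0,L3} ∩ {L0,L4,L5} = {L0}; idom=L0
  L6: preds {L1,L3,L4,L5,L8}: {L0,L1} ∩ {L0,L3} ∩ {L0,L4} ∩ {L0,L4,L5} ∩ {L0,L6,L8} = {L0}; idom=L0
  L7: preds {L0,L4,L5}: {L0} ∩ {L0,L4} ∩ {L0,L4,L5} = {L0}; idom=L0

DF walk-up:
  L4←L2: walk L2→L1 to L0
  L4←L3: walk L3 to L0
  L4←L5: walk L5→L4 to L0
  L6←L1: walk L1 to L0
  L6←L3: walk L3 to L0
  L6←L4: walk L4 to L0
  L6←L5: walk L5→L4 to L0
  L6←L8: walk L8→L6 to L0
  L7←L0: walk · to L0
  L7←L4: walk L4 to L0
  L7←L5: walk L5→L4 to L0
  DF(L0)=∅
  DF(L1)={L4,L6}
  DF(L2)={L4}
  DF(L3)={L4,L6}
  DF(L4)={L4,L6,L7}
  DF(L5)={L4,L6,L7}
  DF(L6)={L6}
  DF(L7)=∅
  DF(L8)={L6}

φ for t: defs {L0,L8}
  DF⁺ = {L6}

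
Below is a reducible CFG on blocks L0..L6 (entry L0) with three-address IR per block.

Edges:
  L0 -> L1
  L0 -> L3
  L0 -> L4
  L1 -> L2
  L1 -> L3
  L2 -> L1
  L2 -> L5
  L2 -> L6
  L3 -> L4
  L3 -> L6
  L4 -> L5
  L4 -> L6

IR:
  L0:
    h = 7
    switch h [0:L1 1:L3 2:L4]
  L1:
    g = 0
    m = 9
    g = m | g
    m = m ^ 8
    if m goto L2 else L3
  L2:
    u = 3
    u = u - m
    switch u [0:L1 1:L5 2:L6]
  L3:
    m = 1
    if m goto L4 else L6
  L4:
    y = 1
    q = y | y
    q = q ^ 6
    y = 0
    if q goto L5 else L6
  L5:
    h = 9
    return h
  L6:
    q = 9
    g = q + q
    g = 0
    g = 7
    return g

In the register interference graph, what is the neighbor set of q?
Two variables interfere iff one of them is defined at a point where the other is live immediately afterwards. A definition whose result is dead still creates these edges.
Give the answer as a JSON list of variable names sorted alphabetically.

def/use:
  L0: def={h} ue=∅
  L1: def={g,m} ue=∅
  L2: def={u} ue={m}
  L3: def={m} ue=∅
  L4: def={q,y} ue=∅
  L5: def={h} ue=∅
  L6: def={g,q} ue=∅

Liveness:
  live L0: ∅→∅
  live L1: ∅→{m}
  live L2: {m}→∅
  live L3: ∅→∅
  live L4: ∅→∅
  live L5: ∅→∅
  live L6: ∅→∅

Interference:
  g — {m}
  h — ∅
  m — {g,u}
  q — {y}
  u — {m}
  y — {q}

N(q) = ["y"]

Answer: ["y"]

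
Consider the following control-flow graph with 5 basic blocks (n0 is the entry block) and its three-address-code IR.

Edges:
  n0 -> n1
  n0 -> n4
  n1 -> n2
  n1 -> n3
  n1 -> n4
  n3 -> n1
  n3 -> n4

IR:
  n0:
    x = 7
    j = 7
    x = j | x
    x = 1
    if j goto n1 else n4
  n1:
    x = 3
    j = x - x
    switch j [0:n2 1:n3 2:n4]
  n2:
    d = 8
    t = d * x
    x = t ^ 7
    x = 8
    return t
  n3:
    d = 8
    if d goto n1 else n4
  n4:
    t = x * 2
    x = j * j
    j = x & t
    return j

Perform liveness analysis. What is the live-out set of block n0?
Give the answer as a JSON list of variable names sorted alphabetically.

def/use:
  n0 def {j,x} use ∅
  n1 def {j,x} use ∅
  n2 def {d,t,x} use {x}
  n3 def {d} use ∅
  n4 def {j,t,x} use {j,x}

Liveness:
  n0: in=∅ out={j,x}
  n1: in=∅ out={j,x}
  n2: in={x} out=∅
  n3: in={j,x} out={j,x}
  n4: in={j,x} out=∅

live-out(n0) = ["j", "x"]

Answer: ["j", "x"]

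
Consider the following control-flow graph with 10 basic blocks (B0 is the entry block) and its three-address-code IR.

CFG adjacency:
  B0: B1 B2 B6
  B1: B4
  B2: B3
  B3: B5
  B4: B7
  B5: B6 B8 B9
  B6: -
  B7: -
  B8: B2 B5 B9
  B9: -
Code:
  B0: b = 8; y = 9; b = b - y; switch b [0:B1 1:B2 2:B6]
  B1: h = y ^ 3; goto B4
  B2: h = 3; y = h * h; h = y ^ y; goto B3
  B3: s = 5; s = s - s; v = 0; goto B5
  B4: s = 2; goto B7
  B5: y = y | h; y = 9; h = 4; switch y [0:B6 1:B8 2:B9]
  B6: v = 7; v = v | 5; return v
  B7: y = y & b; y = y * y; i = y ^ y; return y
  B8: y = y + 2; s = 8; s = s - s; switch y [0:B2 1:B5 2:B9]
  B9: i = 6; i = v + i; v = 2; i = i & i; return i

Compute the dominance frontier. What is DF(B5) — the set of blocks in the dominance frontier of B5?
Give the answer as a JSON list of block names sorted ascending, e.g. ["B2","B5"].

idom tree: B1←B0 B2←B0 B3←B2 B4←B1 B5←B3 B6←B0 B7←B4 B8←B5 B9←B5
Dom∩ at merges:
  B2: preds {B0,B8}: {B0} ∩ {B0,B2,B3,B5,B8} = {B0}; idom=B0
  B5: preds {B3,B8}: {B0,B2,B3} ∩ {B0,B2,B3,B5,B8} = {B0,B2,B3}; idom=B3
  B6: preds {B0,B5}: {B0} ∩ {B0,B2,B3,B5} = {B0}; idom=B0
  B9: preds {B5,B8}: {B0,B2,B3,B5} ∩ {B0,B2,B3,B5,B8} = {B0,B2,B3,B5}; idom=B5

Frontier:
  join B2 pred B0: · stop@B0
  join B2 pred B8: B8→B5→B3→B2 stop@B0
  join B5 pred B3: · stop@B3
  join B5 pred B8: B8→B5 stop@B3
  join B6 pred B0: · stop@B0
  join B6 pred B5: B5→B3→B2 stop@B0
  join B9 pred B5: · stop@B5
  join B9 pred B8: B8 stop@B5
  B0: DF=∅
  B1: DF=∅
  B2: DF={B2,B6}
  B3: DF={B2,B6}
  B4: DF=∅
  B5: DF={B2,B5,B6}
  B6: DF=∅
  B7: DF=∅
  B8: DF={B2,B5,B9}
  B9: DF=∅

DF(B5) = ["B2", "B5", "B6"]

Answer: ["B2", "B5", "B6"]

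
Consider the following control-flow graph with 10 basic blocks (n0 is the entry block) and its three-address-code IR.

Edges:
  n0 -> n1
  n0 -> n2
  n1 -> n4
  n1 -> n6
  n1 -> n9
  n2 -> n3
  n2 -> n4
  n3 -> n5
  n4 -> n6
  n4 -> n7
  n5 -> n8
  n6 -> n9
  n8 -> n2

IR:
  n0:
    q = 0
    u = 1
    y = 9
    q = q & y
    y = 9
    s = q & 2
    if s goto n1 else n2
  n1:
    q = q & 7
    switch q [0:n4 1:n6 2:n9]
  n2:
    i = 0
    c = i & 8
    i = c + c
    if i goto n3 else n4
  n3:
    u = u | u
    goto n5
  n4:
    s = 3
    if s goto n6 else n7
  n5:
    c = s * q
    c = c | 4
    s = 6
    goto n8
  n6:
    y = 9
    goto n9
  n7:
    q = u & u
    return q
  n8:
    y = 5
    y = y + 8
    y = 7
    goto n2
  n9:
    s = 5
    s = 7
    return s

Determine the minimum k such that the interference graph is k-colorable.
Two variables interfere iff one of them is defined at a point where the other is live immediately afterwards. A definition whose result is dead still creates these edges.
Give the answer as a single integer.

Answer: 4

Working:
Block summaries:
  n0: def={q,s,u,y} ue=∅
  n1: def={q} ue={q}
  n2: def={c,i} ue=∅
  n3: def={u} ue={u}
  n4: def={s} ue=∅
  n5: def={c,s} ue={q,s}
  n6: def={y} ue=∅
  n7: def={q} ue={u}
  n8: def={y} ue=∅
  n9: def={s} ue=∅

Backward fixpoint:
  n0 li=∅ lo={q,s,u}
  n1 li={q,u} lo={u}
  n2 li={q,s,u} lo={q,s,u}
  n3 li={q,s,u} lo={q,s,u}
  n4 li={u} lo={u}
  n5 li={q,s,u} lo={q,s,u}
  n6 li=∅ lo=∅
  n7 li={u} lo=∅
  n8 li={q,s,u} lo={q,s,u}
  n9 li=∅ lo=∅

Interfere edges:
  c — {q,s,u}
  i — {q,s,u}
  q — {c,i,s,u,y}
  s — {c,i,q,u,y}
  u — {c,i,q,s,y}
  y — {q,s,u}

Registers:
  lower bound: {c,q,s,u} mutually conflict ⇒ χ ≥ 4
  assign c→R3 i→R3 q→R0 s→R1 u→R2 y→R3 — no edge inside a register ⇒ χ ≤ 4
  χ = 4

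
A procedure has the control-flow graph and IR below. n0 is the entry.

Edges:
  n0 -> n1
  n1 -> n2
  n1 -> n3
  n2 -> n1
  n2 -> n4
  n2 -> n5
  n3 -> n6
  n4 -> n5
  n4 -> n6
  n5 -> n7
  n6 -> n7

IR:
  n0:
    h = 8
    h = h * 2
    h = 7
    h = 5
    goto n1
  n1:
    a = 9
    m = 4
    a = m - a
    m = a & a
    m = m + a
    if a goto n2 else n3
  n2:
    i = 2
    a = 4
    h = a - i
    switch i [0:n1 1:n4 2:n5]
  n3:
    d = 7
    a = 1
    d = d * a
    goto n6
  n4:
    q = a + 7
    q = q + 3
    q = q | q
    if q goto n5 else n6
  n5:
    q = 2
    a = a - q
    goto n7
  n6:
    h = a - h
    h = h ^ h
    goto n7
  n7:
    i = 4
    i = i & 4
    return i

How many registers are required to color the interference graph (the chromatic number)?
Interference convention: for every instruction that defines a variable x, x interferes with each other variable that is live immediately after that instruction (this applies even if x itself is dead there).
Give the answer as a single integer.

Answer: 3

Working:
Per-block:
  n0 def {h} use ∅
  n1 def {a,m} use ∅
  n2 def {a,h,i} use ∅
  n3 def {a,d} use ∅
  n4 def {q} use {a}
  n5 def {a,q} use {a}
  n6 def {h} use {a,h}
  n7 def {i} use ∅

Liveness:
  n0 li=∅ lo={h}
  n1 li={h} lo={h}
  n2 li=∅ lo={a,h}
  n3 li={h} lo={a,h}
  n4 li={a,h} lo={a,h}
  n5 li={a} lo=∅
  n6 li={a,h} lo=∅
  n7 li=∅ lo=∅

Conflict graph:
  a — {d,h,i,m,q}
  d — {a,h}
  h — {a,d,i,m,q}
  i — {a,h}
  m — {a,h}
  q — {a,h}

Colouring:
  lower bound: {a,d,h} mutually conflict ⇒ χ ≥ 3
  3-colouring: c0={a}  c1={h}  c2={d,i,m,q}
  χ = 3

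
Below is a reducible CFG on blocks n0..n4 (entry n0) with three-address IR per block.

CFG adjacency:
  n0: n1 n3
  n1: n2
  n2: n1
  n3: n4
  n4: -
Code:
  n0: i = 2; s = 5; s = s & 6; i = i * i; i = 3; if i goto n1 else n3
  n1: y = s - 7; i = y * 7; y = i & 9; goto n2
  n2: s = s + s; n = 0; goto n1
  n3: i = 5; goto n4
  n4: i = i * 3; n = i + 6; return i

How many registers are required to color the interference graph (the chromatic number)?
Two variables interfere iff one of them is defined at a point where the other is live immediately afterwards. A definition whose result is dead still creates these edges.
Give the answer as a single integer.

Block summaries:
  n0: def={i,s} ue=∅
  n1: def={i,y} ue={s}
  n2: def={n,s} ue={s}
  n3: def={i} ue=∅
  n4: def={i,n} ue={i}

Backward fixpoint:
  n0: in=∅ out={s}
  n1: in={s} out={s}
  n2: in={s} out={s}
  n3: in=∅ out={i}
  n4: in={i} out=∅

Conflict graph:
  i: {n,s}
  n: {i,s}
  s: {i,n,y}
  y: {s}

Registers:
  clique {i,n,s} ⇒ need ≥ 3
  assign i→R1 n→R2 s→R0 y→R1 — no edge inside a register ⇒ χ ≤ 3
  χ = 3

Answer: 3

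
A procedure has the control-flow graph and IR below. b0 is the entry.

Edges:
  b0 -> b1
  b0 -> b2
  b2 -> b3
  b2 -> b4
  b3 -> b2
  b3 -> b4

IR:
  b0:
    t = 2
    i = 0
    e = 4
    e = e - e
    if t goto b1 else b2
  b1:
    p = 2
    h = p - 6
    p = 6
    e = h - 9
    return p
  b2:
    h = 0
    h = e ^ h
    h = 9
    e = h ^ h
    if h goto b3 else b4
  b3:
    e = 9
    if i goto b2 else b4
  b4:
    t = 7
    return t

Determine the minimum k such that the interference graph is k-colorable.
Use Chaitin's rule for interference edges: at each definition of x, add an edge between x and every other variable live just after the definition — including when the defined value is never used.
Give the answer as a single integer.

Answer: 3

Analysis:
def/use:
  b0 def {e,i,t} use ∅
  b1 def {e,h,p} use ∅
  b2 def {e,h} use {e}
  b3 def {e} use {i}
  b4 def {t} use ∅

Backward fixpoint:
  b0: in=∅ out={e,i}
  b1: in=∅ out=∅
  b2: in={e,i} out={i}
  b3: in={i} out={e,i}
  b4: in=∅ out=∅

Interference:
  e: {h,i,p,t}
  h: {e,i,p}
  i: {e,h,t}
  p: {e,h}
  t: {e,i}

Chromatic number:
  {e,h,i} pairwise interfere (3-clique) ⇒ χ ≥ 3
  3-colouring: c0={e}  c1={h,t}  c2={i,p}
  χ = 3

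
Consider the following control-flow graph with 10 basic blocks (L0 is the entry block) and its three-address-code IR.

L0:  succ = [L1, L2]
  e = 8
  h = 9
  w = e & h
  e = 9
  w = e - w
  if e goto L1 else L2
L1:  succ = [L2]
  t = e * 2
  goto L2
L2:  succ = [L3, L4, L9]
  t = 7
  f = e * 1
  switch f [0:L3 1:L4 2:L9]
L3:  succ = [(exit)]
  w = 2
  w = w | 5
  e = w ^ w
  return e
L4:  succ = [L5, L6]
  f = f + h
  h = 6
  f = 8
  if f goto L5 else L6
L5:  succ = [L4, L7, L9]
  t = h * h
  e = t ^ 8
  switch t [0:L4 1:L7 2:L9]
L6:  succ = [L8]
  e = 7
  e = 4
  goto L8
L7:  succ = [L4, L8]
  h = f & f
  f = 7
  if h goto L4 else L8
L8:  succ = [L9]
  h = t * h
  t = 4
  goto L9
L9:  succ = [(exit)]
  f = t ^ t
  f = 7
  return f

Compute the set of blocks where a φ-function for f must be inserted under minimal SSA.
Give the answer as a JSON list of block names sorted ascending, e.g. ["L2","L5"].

Answer: ["L4", "L8", "L9"]

Derivation:
idom tree: L1←L0 L2←L0 L3←L2 L4←L2 L5←L4 L6←L4 L7←L5 L8←L4 L9←L2
Dom at joins:
  L2: preds {L0,L1}: {L0} ∩ {L0,L1} = {L0}; idom=L0
  L4: preds {L2,L5,L7}: {L0,L2} ∩ {L0,L2,L4,L5} ∩ {L0,L2,L4,L5,L7} = {L0,L2}; idom=L2
  L8: preds {L6,L7}: {L0,L2,L4,L6} ∩ {L0,L2,L4,L5,L7} = {L0,L2,L4}; idom=L4
  L9: preds {L2,L5,L8}: {L0,L2} ∩ {L0,L2,L4,L5} ∩ {L0,L2,L4,L8} = {L0,L2}; idom=L2

DF derivation:
  join L2 pred L0: · stop@L0
  join L2 pred L1: L1 stop@L0
  join L4 pred L2: · stop@L2
  join L4 pred L5: L5→L4 stop@L2
  join L4 pred L7: L7→L5→L4 stop@L2
  join L8 pred L6: L6 stop@L4
  join L8 pred L7: L7→L5 stop@L4
  join L9 pred L2: · stop@L2
  join L9 pred L5: L5→L4 stop@L2
  join L9 pred L8: L8→L4 stop@L2
  DF(L0)=∅
  DF(L1)={L2}
  DF(L2)=∅
  DF(L3)=∅
  DF(L4)={L4,L9}
  DF(L5)={L4,L8,L9}
  DF(L6)={L8}
  DF(L7)={L4,L8}
  DF(L8)={L9}
  DF(L9)=∅

φ for f: defs {L2,L4,L7,L9}
  DF⁺ = {L4,L8,L9}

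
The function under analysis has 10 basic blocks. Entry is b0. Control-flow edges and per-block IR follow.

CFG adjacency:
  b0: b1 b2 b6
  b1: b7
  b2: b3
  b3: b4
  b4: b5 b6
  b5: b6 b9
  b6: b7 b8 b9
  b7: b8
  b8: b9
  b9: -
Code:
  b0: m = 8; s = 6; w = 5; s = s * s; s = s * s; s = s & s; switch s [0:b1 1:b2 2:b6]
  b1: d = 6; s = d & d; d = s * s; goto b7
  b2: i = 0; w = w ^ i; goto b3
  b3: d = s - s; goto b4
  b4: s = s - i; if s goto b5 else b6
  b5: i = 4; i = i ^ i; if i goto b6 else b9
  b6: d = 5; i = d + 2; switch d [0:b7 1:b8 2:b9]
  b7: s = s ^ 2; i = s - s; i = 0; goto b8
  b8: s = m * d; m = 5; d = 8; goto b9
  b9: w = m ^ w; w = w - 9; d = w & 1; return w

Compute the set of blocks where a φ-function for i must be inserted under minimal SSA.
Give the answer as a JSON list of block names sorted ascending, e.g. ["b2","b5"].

Answer: ["b6", "b7", "b8", "b9"]

Working:
idom tree: b1←b0 b2←b0 b3←b2 b4←b3 b5←b4 b6←b0 b7←b0 b8←b0 b9←b0
Dom at joins:
  b6: preds {b0,b4,b5}: {b0} ∩ {b0,b2,b3,b4} ∩ {b0,b2,b3,b4,b5} = {b0}; idom=b0
  b7: preds {b1,b6}: {b0,b1} ∩ {b0,b6} = {b0}; idom=b0
  b8: preds {b6,b7}: {b0,b6} ∩ {b0,b7} = {b0}; idom=b0
  b9: preds {b5,b6,b8}: {b0,b2,b3,b4,b5} ∩ {b0,b6} ∩ {b0,b8} = {b0}; idom=b0

Frontier:
  b6←b0: walk · to b0
  b6←b4: walk b4→b3→b2 to b0
  b6←b5: walk b5→b4→b3→b2 to b0
  b7←b1: walk b1 to b0
  b7←b6: walk b6 to b0
  b8←b6: walk b6 to b0
  b8←b7: walk b7 to b0
  b9←b5: walk b5→b4→b3→b2 to b0
  b9←b6: walk b6 to b0
  b9←b8: walk b8 to b0
  b0: DF=∅
  b1: DF={b7}
  b2: DF={b6,b9}
  b3: DF={b6,b9}
  b4: DF={b6,b9}
  b5: DF={b6,b9}
  b6: DF={b7,b8,b9}
  b7: DF={b8}
  b8: DF={b9}
  b9: DF=∅

φ for i: defs {b2,b5,b6,b7}
  DF⁺ = {b6,b7,b8,b9}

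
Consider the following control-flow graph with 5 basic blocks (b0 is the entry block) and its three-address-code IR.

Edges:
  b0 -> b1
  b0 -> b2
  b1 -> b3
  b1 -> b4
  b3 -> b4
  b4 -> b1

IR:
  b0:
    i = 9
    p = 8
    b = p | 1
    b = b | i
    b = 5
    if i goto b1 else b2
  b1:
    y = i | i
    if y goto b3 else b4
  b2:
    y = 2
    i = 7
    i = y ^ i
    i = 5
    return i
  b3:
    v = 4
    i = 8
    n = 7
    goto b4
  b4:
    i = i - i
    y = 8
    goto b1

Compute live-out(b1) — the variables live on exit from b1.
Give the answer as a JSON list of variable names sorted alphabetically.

def/use:
  b0: {b,i,p} / ∅
  b1: {y} / {i}
  b2: {i,y} / ∅
  b3: {i,n,v} / ∅
  b4: {i,y} / {i}

Live sets:
  b0 li=∅ lo={i}
  b1 li={i} lo={i}
  b2 li=∅ lo=∅
  b3 li=∅ lo={i}
  b4 li={i} lo={i}

live-out(b1) = ["i"]

Answer: ["i"]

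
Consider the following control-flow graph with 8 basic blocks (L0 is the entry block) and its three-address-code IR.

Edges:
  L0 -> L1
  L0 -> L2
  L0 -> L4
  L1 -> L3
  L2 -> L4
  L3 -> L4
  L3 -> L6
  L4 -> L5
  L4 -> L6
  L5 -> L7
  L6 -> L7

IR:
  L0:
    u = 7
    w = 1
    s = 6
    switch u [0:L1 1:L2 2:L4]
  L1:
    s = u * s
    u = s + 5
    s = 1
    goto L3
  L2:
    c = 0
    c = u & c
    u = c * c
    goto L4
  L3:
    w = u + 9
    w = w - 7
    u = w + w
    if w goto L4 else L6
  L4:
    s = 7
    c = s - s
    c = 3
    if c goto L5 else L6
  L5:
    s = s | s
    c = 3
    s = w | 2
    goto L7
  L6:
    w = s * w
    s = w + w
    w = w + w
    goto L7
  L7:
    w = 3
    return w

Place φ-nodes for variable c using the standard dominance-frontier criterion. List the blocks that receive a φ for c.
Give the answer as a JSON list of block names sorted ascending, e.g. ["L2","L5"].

idom tree: L1←L0 L2←L0 L3←L1 L4←L0 L5←L4 L6←L0 L7←L0
Dom at joins:
  L4: preds {L0,L2,L3}: {L0} ∩ {L0,L2} ∩ {L0,L1,L3} = {L0}; idom=L0
  L6: preds {L3,L4}: {L0,L1,L3} ∩ {L0,L4} = {L0}; idom=L0
  L7: preds {L5,L6}: {L0,L4,L5} ∩ {L0,L6} = {L0}; idom=L0

Frontier:
  join L4 pred L0: · stop@L0
  join L4 pred L2: L2 stop@L0
  join L4 pred L3: L3→L1 stop@L0
  join L6 pred L3: L3→L1 stop@L0
  join L6 pred L4: L4 stop@L0
  join L7 pred L5: L5→L4 stop@L0
  join L7 pred L6: L6 stop@L0
  L0 → ∅
  L1 → {L4,L6}
  L2 → {L4}
  L3 → {L4,L6}
  L4 → {L6,L7}
  L5 → {L7}
  L6 → {L7}
  L7 → ∅

φ for c: defs {L2,L4,L5}
  DF⁺ = {L4,L6,L7}

Answer: ["L4", "L6", "L7"]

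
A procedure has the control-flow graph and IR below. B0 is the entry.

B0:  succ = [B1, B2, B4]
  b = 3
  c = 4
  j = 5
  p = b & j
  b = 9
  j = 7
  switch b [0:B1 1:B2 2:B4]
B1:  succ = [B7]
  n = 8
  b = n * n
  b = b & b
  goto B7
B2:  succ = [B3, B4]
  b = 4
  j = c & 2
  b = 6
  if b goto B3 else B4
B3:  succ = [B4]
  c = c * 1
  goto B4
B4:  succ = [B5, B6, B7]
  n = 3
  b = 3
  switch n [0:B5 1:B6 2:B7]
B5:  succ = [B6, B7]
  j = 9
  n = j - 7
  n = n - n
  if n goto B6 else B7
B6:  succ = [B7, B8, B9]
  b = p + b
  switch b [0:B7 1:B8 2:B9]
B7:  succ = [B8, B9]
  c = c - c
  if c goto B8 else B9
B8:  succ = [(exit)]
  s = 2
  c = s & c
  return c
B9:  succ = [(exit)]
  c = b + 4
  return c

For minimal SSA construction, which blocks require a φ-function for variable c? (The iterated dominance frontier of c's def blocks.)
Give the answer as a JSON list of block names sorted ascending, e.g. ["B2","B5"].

idom tree: B1←B0 B2←B0 B3←B2 B4←B0 B5←B4 B6←B4 B7←B0 B8←B0 B9←B0
Join-block Dom:
  B4: preds {B0,B2,B3}: {B0} ∩ {B0,B2} ∩ {B0,B2,B3} = {B0}; idom=B0
  B6: preds {B4,B5}: {B0,B4} ∩ {B0,B4,B5} = {B0,B4}; idom=B4
  B7: preds {B1,B4,B5,B6}: {B0,B1} ∩ {B0,B4} ∩ {B0,B4,B5} ∩ {B0,B4,B6} = {B0}; idom=B0
  B8: preds {B6,B7}: {B0,B4,B6} ∩ {B0,B7} = {B0}; idom=B0
  B9: preds {B6,B7}: {B0,B4,B6} ∩ {B0,B7} = {B0}; idom=B0

DF walk-up:
  B4←B0: walk · to B0
  B4←B2: walk B2 to B0
  B4←B3: walk B3→B2 to B0
  B6←B4: walk · to B4
  B6←B5: walk B5 to B4
  B7←B1: walk B1 to B0
  B7←B4: walk B4 to B0
  B7←B5: walk B5→B4 to B0
  B7←B6: walk B6→B4 to B0
  B8←B6: walk B6→B4 to B0
  B8←B7: walk B7 to B0
  B9←B6: walk B6→B4 to B0
  B9←B7: walk B7 to B0
  DF(B0)=∅
  DF(B1)={B7}
  DF(B2)={B4}
  DF(B3)={B4}
  DF(B4)={B7,B8,B9}
  DF(B5)={B6,B7}
  DF(B6)={B7,B8,B9}
  DF(B7)={B8,B9}
  DF(B8)=∅
  DF(B9)=∅

φ for c: defs {B0,B3,B7,B8,B9}
  DF⁺ = {B4,B7,B8,B9}

Answer: ["B4", "B7", "B8", "B9"]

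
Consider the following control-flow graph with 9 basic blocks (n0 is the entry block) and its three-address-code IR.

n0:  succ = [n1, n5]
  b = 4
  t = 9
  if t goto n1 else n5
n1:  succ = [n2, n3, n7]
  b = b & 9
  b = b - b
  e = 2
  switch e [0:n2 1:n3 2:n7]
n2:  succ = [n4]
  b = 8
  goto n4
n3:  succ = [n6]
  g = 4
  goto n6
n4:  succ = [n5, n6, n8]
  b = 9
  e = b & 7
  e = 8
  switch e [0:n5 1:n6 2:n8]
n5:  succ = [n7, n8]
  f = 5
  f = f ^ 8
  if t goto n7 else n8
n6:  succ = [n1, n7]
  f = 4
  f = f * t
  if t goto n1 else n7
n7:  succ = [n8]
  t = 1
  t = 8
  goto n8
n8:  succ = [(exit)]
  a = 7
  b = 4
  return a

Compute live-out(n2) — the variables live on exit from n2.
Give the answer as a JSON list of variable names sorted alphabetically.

Answer: ["t"]

Analysis:
def/use:
  n0: {b,t} / ∅
  n1: {b,e} / {b}
  n2: {b} / ∅
  n3: {g} / ∅
  n4: {b,e} / ∅
  n5: {f} / {t}
  n6: {f} / {t}
  n7: {t} / ∅
  n8: {a,b} / ∅

Backward fixpoint:
  n0 li=∅ lo={b,t}
  n1 li={b,t} lo={b,t}
  n2 li={t} lo={t}
  n3 li={b,t} lo={b,t}
  n4 li={t} lo={b,t}
  n5 li={t} lo=∅
  n6 li={b,t} lo={b,t}
  n7 li=∅ lo=∅
  n8 li=∅ lo=∅

live-out(n2) = ["t"]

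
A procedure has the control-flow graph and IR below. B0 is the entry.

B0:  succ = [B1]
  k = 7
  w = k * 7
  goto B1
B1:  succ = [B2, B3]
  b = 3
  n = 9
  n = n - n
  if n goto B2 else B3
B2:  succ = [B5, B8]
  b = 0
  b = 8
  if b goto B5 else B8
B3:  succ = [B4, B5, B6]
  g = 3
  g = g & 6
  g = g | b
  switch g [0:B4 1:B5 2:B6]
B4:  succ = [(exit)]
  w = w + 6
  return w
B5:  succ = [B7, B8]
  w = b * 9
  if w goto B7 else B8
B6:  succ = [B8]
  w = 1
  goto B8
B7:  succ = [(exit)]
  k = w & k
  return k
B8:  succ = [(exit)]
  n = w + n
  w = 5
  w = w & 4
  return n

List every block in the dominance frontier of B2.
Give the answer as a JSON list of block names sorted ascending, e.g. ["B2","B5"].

Answer: ["B5", "B8"]

Working:
idom tree: B1←B0 B2←B1 B3←B1 B4←B3 B5←B1 B6←B3 B7←B5 B8←B1
Dom∩ at merges:
  B5: preds {B2,B3}: {B0,B1,B2} ∩ {B0,B1,B3} = {B0,B1}; idom=B1
  B8: preds {B2,B5,B6}: {B0,B1,B2} ∩ {B0,B1,B5} ∩ {B0,B1,B3,B6} = {B0,B1}; idom=B1

Frontier:
  join B5 pred B2: B2 stop@B1
  join B5 pred B3: B3 stop@B1
  join B8 pred B2: B2 stop@B1
  join B8 pred B5: B5 stop@B1
  join B8 pred B6: B6→B3 stop@B1
  DF(B0)=∅
  DF(B1)=∅
  DF(B2)={B5,B8}
  DF(B3)={B5,B8}
  DF(B4)=∅
  DF(B5)={B8}
  DF(B6)={B8}
  DF(B7)=∅
  DF(B8)=∅

DF(B2) = ["B5", "B8"]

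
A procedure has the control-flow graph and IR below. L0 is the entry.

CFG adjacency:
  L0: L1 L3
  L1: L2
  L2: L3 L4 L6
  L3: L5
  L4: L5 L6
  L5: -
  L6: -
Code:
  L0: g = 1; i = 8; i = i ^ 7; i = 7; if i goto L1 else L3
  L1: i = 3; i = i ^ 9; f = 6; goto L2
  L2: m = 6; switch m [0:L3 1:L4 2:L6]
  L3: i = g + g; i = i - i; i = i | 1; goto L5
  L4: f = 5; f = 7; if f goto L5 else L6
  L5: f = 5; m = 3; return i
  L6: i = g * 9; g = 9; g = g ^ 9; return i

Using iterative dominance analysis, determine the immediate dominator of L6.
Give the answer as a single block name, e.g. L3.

Answer: L2

Working:
idom tree: L1←L0 L2←L1 L3←L0 L4←L2 L5←L0 L6←L2
Dom at joins:
  L3: preds {L0,L2}: {L0} ∩ {L0,L1,L2} = {L0}; idom=L0
  L5: preds {L3,L4}: {L0,L3} ∩ {L0,L1,L2,L4} = {L0}; idom=L0
  L6: preds {L2,L4}: {L0,L1,L2} ∩ {L0,L1,L2,L4} = {L0,L1,L2}; idom=L2

idom(L6) = L2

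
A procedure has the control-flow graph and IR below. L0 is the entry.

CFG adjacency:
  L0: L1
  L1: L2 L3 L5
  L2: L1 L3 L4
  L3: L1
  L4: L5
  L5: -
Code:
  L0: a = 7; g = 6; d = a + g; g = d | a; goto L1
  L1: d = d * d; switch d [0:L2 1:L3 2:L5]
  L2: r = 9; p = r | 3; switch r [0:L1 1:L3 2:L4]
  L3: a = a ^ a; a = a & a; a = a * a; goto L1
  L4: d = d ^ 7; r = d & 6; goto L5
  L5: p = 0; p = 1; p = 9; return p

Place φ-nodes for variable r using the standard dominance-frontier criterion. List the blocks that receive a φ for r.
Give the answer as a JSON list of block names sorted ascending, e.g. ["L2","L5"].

idom tree: L1←L0 L2←L1 L3←L1 L4←L2 L5←L1
Dom∩ at merges:
  L1: preds {L0,L2,L3}: {L0} ∩ {L0,L1,L2} ∩ {L0,L1,L3} = {L0}; idom=L0
  L3: preds {L1,L2}: {L0,L1} ∩ {L0,L1,L2} = {L0,L1}; idom=L1
  L5: preds {L1,L4}: {L0,L1} ∩ {L0,L1,L2,L4} = {L0,L1}; idom=L1

Frontier:
  join L1 pred L0: · stop@L0
  join L1 pred L2: L2→L1 stop@L0
  join L1 pred L3: L3→L1 stop@L0
  join L3 pred L1: · stop@L1
  join L3 pred L2: L2 stop@L1
  join L5 pred L1: · stop@L1
  join L5 pred L4: L4→L2 stop@L1
  DF(L0)=∅
  DF(L1)={L1}
  DF(L2)={L1,L3,L5}
  DF(L3)={L1}
  DF(L4)={L5}
  DF(L5)=∅

φ for r: defs {L2,L4}
  DF⁺ = {L1,L3,L5}

Answer: ["L1", "L3", "L5"]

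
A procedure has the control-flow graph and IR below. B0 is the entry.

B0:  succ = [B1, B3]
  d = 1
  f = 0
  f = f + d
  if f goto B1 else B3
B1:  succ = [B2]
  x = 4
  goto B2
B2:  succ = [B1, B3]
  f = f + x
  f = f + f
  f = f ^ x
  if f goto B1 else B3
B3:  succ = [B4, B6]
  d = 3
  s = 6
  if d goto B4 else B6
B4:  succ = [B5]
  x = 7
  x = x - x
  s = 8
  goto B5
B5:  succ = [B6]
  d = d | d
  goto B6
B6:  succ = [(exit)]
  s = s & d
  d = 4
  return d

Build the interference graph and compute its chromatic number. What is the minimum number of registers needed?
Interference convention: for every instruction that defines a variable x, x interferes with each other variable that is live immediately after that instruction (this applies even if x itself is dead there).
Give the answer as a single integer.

Answer: 3

Derivation:
Block summaries:
  B0: def={d,f} ue=∅
  B1: def={x} ue=∅
  B2: def={f} ue={f,x}
  B3: def={d,s} ue=∅
  B4: def={s,x} ue=∅
  B5: def={d} ue={d}
  B6: def={d,s} ue={d,s}

Liveness:
  live B0: ∅→{f}
  live B1: {f}→{f,x}
  live B2: {f,x}→{f}
  live B3: ∅→{d,s}
  live B4: {d}→{d,s}
  live B5: {d,s}→{d,s}
  live B6: {d,s}→∅

Interfere edges:
  d↔{f,s,x}
  f↔{d,x}
  s↔{d}
  x↔{d,f}

Registers:
  lower bound: {d,f,x} mutually conflict ⇒ χ ≥ 3
  assign d→R0 f→R1 s→R1 x→R2 — no edge inside a register ⇒ χ ≤ 3
  χ = 3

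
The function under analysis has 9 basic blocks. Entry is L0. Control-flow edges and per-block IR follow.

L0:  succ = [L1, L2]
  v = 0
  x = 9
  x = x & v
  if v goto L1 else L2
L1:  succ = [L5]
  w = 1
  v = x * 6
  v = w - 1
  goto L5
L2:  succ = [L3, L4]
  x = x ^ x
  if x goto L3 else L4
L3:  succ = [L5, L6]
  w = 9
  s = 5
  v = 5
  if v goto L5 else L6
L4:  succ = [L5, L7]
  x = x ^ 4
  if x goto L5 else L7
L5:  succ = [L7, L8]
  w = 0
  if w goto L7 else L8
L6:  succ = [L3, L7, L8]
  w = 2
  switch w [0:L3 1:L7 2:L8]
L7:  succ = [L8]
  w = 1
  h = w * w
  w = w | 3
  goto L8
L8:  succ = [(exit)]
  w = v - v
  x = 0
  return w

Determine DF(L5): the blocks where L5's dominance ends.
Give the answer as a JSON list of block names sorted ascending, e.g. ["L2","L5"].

idom tree: L1←L0 L2←L0 L3←L2 L4←L2 L5←L0 L6←L3 L7←L0 L8←L0
Join-block Dom:
  L3: preds {L2,L6}: {L0,L2} ∩ {L0,L2,L3,L6} = {L0,L2}; idom=L2
  L5: preds {L1,L3,L4}: {L0,L1} ∩ {L0,L2,L3} ∩ {L0,L2,L4} = {L0}; idom=L0
  L7: preds {L4,L5,L6}: {L0,L2,L4} ∩ {L0,L5} ∩ {L0,L2,L3,L6} = {L0}; idom=L0
  L8: preds {L5,L6,L7}: {L0,L5} ∩ {L0,L2,L3,L6} ∩ {L0,L7} = {L0}; idom=L0

DF walk-up:
  L3←L2: walk · to L2
  L3←L6: walk L6→L3 to L2
  L5←L1: walk L1 to L0
  L5←L3: walk L3→L2 to L0
  L5←L4: walk L4→L2 to L0
  L7←L4: walk L4→L2 to L0
  L7←L5: walk L5 to L0
  L7←L6: walk L6→L3→L2 to L0
  L8←L5: walk L5 to L0
  L8←L6: walk L6→L3→L2 to L0
  L8←L7: walk L7 to L0
  DF(L0)=∅
  DF(L1)={L5}
  DF(L2)={L5,L7,L8}
  DF(L3)={L3,L5,L7,L8}
  DF(L4)={L5,L7}
  DF(L5)={L7,L8}
  DF(L6)={L3,L7,L8}
  DF(L7)={L8}
  DF(L8)=∅

DF(L5) = ["L7", "L8"]

Answer: ["L7", "L8"]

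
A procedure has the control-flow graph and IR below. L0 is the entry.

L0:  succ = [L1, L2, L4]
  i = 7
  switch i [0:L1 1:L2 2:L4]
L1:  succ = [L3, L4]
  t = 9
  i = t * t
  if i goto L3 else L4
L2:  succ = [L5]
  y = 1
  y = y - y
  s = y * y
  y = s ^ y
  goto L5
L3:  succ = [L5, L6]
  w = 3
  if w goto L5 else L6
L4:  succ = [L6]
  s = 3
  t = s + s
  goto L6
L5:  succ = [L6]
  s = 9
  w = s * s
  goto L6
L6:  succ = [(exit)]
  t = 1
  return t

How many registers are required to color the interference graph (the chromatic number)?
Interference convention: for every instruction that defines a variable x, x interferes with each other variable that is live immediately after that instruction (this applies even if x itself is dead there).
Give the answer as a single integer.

def/use:
  L0: def={i} ue=∅
  L1: def={i,t} ue=∅
  L2: def={s,y} ue=∅
  L3: def={w} ue=∅
  L4: def={s,t} ue=∅
  L5: def={s,w} ue=∅
  L6: def={t} ue=∅

Live sets:
  L0 li=∅ lo=∅
  L1 li=∅ lo=∅
  L2 li=∅ lo=∅
  L3 li=∅ lo=∅
  L4 li=∅ lo=∅
  L5 li=∅ lo=∅
  L6 li=∅ lo=∅

Interference:
  i↔∅
  s↔{y}
  t↔∅
  w↔∅
  y↔{s}

Colouring:
  {s,y} pairwise interfere (2-clique) ⇒ χ ≥ 2
  2-colouring: r0={i,s,t,w}  r1={y}
  χ = 2

Answer: 2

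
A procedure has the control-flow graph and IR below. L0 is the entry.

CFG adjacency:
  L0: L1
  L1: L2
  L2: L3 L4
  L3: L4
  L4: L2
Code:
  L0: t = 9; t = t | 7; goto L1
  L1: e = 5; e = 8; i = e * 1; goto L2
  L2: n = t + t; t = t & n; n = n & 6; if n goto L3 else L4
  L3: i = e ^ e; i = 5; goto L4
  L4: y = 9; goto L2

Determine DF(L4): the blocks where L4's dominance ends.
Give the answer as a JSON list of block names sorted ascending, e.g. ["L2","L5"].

Answer: ["L2"]

Derivation:
idom tree: L1←L0 L2←L1 L3←L2 L4←L2
Join-block Dom:
  L2: preds {L1,L4}: {L0,L1} ∩ {L0,L1,L2,L4} = {L0,L1}; idom=L1
  L4: preds {L2,L3}: {L0,L1,L2} ∩ {L0,L1,L2,L3} = {L0,L1,L2}; idom=L2

DF derivation:
  join L2 pred L1: · stop@L1
  join L2 pred L4: L4→L2 stop@L1
  join L4 pred L2: · stop@L2
  join L4 pred L3: L3 stop@L2
  L0: DF=∅
  L1: DF=∅
  L2: DF={L2}
  L3: DF={L4}
  L4: DF={L2}

DF(L4) = ["L2"]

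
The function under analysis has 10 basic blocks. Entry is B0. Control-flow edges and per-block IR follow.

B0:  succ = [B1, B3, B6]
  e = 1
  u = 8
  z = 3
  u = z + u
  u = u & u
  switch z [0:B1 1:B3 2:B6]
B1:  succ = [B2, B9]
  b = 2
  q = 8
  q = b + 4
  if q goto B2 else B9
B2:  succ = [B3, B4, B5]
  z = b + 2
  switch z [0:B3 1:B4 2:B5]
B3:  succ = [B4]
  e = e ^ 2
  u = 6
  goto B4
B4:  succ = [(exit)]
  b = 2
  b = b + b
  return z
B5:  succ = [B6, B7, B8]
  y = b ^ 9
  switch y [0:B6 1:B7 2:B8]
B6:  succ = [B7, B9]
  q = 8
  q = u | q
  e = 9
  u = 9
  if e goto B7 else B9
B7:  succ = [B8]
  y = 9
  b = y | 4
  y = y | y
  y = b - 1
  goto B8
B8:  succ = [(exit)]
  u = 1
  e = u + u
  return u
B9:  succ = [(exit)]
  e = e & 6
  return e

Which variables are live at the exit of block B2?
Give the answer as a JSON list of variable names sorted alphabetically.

Answer: ["b", "e", "u", "z"]

Working:
Per-block:
  B0 def {e,u,z} use ∅
  B1 def {b,q} use ∅
  B2 def {z} use {b}
  B3 def {e,u} use {e}
  B4 def {b} use {z}
  B5 def {y} use {b}
  B6 def {e,q,u} use {u}
  B7 def {b,y} use ∅
  B8 def {e,u} use ∅
  B9 def {e} use {e}

Live sets:
  live B0: ∅→{e,u,z}
  live B1: {e,u}→{b,e,u}
  live B2: {b,e,u}→{b,e,u,z}
  live B3: {e,z}→{z}
  live B4: {z}→∅
  live B5: {b,u}→{u}
  live B6: {u}→{e}
  live B7: ∅→∅
  live B8: ∅→∅
  live B9: {e}→∅

live-out(B2) = ["b", "e", "u", "z"]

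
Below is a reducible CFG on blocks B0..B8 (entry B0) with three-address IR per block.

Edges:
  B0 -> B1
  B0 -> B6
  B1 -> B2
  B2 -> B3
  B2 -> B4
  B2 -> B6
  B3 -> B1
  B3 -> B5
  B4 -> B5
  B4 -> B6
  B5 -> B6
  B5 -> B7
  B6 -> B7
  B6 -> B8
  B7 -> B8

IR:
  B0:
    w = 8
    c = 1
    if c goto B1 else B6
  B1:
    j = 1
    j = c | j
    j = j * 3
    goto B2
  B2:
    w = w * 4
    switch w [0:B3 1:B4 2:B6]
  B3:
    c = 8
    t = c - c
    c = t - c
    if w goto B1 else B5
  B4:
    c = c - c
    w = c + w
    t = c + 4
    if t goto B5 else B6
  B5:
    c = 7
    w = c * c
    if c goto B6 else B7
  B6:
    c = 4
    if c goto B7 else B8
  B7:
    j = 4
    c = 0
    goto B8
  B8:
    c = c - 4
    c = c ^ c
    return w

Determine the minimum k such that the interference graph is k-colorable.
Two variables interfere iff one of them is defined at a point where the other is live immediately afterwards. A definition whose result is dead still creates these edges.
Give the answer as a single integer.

Answer: 3

Working:
Block summaries:
  B0 def {c,w} use ∅
  B1 def {j} use {c}
  B2 def {w} use {w}
  B3 def {c,t} use {w}
  B4 def {c,t,w} use {c,w}
  B5 def {c,w} use ∅
  B6 def {c} use ∅
  B7 def {c,j} use ∅
  B8 def {c} use {c,w}

Liveness:
  B0: in=∅ out={c,w}
  B1: in={c,w} out={c,w}
  B2: in={c,w} out={c,w}
  B3: in={w} out={c,w}
  B4: in={c,w} out={w}
  B5: in=∅ out={w}
  B6: in={w} out={c,w}
  B7: in={w} out={c,w}
  B8: in={c,w} out=∅

Interference:
  c↔{j,t,w}
  j↔{c,w}
  t↔{c,w}
  w↔{c,j,t}

Chromatic number:
  clique {c,j,w} ⇒ need ≥ 3
  3-colouring: c0={c}  c1={w}  c2={j,t}
  χ = 3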